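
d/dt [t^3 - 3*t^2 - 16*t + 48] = 3*t^2 - 6*t - 16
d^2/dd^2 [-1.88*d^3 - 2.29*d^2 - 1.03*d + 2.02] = -11.28*d - 4.58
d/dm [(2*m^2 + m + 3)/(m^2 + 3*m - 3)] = (5*m^2 - 18*m - 12)/(m^4 + 6*m^3 + 3*m^2 - 18*m + 9)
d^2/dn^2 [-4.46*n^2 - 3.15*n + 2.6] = -8.92000000000000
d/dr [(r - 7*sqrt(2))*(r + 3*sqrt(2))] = 2*r - 4*sqrt(2)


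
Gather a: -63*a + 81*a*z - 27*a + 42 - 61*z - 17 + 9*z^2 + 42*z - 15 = a*(81*z - 90) + 9*z^2 - 19*z + 10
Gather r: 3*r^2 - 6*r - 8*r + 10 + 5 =3*r^2 - 14*r + 15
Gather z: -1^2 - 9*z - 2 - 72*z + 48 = 45 - 81*z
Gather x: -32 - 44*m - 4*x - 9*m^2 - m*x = -9*m^2 - 44*m + x*(-m - 4) - 32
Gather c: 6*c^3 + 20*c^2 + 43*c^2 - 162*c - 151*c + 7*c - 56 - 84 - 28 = 6*c^3 + 63*c^2 - 306*c - 168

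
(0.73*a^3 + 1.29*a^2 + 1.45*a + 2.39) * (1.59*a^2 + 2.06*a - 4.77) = 1.1607*a^5 + 3.5549*a^4 + 1.4808*a^3 + 0.633800000000001*a^2 - 1.9931*a - 11.4003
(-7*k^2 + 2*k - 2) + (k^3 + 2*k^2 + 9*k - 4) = k^3 - 5*k^2 + 11*k - 6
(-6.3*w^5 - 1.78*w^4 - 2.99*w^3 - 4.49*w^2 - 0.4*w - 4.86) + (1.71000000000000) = -6.3*w^5 - 1.78*w^4 - 2.99*w^3 - 4.49*w^2 - 0.4*w - 3.15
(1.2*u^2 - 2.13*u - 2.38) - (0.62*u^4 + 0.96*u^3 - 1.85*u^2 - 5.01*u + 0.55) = -0.62*u^4 - 0.96*u^3 + 3.05*u^2 + 2.88*u - 2.93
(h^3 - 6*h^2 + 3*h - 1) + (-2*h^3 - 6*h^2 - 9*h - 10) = -h^3 - 12*h^2 - 6*h - 11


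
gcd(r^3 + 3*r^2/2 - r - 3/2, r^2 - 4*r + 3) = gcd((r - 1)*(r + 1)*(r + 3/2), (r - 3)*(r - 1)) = r - 1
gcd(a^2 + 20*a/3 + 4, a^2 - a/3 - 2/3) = a + 2/3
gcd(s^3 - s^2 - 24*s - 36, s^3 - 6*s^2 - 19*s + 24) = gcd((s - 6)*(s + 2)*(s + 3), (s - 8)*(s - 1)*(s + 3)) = s + 3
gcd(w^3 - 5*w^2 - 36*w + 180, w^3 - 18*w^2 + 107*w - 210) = w^2 - 11*w + 30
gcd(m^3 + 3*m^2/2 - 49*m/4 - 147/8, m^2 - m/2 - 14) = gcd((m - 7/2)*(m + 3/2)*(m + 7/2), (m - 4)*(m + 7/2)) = m + 7/2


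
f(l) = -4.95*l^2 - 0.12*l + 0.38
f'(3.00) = -29.82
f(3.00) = -44.53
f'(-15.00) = 148.38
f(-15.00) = -1111.57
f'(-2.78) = 27.40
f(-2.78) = -37.54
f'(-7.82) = 77.30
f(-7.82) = -301.39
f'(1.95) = -19.42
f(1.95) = -18.68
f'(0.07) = -0.81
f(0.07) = 0.35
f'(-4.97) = 49.08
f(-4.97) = -121.29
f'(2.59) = -25.76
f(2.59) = -33.14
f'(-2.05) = 20.18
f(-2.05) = -20.18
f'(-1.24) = 12.16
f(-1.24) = -7.08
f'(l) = -9.9*l - 0.12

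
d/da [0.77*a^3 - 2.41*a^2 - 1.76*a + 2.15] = 2.31*a^2 - 4.82*a - 1.76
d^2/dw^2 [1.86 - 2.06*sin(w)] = 2.06*sin(w)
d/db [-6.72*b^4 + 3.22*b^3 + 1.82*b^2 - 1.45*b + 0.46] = -26.88*b^3 + 9.66*b^2 + 3.64*b - 1.45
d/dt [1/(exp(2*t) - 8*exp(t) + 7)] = 2*(4 - exp(t))*exp(t)/(exp(2*t) - 8*exp(t) + 7)^2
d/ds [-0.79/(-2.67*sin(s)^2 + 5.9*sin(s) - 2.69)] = (4.661 - 4.2186*sin(s))*cos(s)/(2.67*sin(s)^2 - 5.9*sin(s) + 2.69)^2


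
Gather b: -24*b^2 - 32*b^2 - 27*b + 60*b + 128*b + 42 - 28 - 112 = -56*b^2 + 161*b - 98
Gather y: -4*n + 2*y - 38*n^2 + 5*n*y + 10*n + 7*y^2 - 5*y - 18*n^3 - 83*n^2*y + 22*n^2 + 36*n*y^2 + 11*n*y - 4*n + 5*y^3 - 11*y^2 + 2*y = -18*n^3 - 16*n^2 + 2*n + 5*y^3 + y^2*(36*n - 4) + y*(-83*n^2 + 16*n - 1)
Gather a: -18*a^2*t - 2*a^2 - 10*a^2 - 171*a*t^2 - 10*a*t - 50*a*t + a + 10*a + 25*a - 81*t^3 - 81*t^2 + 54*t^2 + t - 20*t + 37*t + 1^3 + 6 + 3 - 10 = a^2*(-18*t - 12) + a*(-171*t^2 - 60*t + 36) - 81*t^3 - 27*t^2 + 18*t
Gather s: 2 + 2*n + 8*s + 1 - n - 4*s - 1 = n + 4*s + 2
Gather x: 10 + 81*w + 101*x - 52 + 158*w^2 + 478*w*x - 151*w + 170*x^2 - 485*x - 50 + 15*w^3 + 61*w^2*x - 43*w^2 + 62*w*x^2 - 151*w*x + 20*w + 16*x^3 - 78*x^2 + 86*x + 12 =15*w^3 + 115*w^2 - 50*w + 16*x^3 + x^2*(62*w + 92) + x*(61*w^2 + 327*w - 298) - 80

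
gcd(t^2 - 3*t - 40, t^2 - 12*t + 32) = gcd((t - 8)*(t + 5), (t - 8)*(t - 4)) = t - 8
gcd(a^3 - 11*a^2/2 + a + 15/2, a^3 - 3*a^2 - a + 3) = a + 1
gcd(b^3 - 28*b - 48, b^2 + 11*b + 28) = b + 4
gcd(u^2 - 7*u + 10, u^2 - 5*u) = u - 5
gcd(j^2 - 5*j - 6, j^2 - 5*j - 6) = j^2 - 5*j - 6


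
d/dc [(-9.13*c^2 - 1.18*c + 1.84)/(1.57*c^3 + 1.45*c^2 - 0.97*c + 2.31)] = (14.3341*c^4 + 3.7052*c^3 + 1.9007*c^2 - 47.5166*c - 0.941)/(2.4649*c^6 + 4.553*c^5 - 0.9433*c^4 + 4.4404*c^3 + 7.6399*c^2 - 4.4814*c + 5.3361)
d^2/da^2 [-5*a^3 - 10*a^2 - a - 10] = -30*a - 20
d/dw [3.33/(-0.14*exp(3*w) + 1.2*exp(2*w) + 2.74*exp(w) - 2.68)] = (1.3986*exp(2*w) - 7.992*exp(w) - 9.1242)*exp(w)/(0.14*exp(3*w) - 1.2*exp(2*w) - 2.74*exp(w) + 2.68)^2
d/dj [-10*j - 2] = -10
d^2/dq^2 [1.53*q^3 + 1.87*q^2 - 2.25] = 9.18*q + 3.74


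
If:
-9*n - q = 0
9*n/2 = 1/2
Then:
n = 1/9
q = -1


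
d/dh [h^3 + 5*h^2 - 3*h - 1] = 3*h^2 + 10*h - 3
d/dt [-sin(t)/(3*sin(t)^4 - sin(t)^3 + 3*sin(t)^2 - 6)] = (9*sin(t)^4 - 2*sin(t)^3 + 3*sin(t)^2 + 6)*cos(t)/(3*sin(t)^4 - sin(t)^3 + 3*sin(t)^2 - 6)^2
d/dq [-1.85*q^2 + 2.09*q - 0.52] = 2.09 - 3.7*q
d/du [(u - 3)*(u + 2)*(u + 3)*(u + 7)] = 4*u^3 + 27*u^2 + 10*u - 81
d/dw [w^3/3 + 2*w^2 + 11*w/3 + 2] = w^2 + 4*w + 11/3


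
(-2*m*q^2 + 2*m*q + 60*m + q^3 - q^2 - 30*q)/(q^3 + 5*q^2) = -2*m/q + 12*m/q^2 + 1 - 6/q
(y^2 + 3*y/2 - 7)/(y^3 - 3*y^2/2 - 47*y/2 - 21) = (y - 2)/(y^2 - 5*y - 6)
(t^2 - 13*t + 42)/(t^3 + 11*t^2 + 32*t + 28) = (t^2 - 13*t + 42)/(t^3 + 11*t^2 + 32*t + 28)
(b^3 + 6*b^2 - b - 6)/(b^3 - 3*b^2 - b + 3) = (b + 6)/(b - 3)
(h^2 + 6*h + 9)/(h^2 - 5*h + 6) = (h^2 + 6*h + 9)/(h^2 - 5*h + 6)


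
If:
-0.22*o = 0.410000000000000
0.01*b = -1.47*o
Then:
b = 273.95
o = -1.86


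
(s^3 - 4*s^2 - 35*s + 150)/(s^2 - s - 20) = (s^2 + s - 30)/(s + 4)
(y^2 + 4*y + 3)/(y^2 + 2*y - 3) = (y + 1)/(y - 1)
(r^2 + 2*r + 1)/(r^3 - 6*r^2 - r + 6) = (r + 1)/(r^2 - 7*r + 6)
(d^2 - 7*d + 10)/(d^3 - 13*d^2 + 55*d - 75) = (d - 2)/(d^2 - 8*d + 15)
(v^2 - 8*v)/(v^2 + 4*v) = (v - 8)/(v + 4)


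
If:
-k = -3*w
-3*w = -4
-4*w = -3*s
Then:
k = 4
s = 16/9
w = 4/3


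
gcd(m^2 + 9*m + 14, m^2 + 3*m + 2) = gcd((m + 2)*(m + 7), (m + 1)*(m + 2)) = m + 2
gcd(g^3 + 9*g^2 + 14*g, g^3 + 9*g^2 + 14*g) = g^3 + 9*g^2 + 14*g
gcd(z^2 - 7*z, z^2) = z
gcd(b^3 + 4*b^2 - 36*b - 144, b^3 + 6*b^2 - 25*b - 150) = b + 6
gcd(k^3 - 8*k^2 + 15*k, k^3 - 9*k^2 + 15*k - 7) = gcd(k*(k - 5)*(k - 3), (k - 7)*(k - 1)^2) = 1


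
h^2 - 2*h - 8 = (h - 4)*(h + 2)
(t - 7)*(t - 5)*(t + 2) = t^3 - 10*t^2 + 11*t + 70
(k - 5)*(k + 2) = k^2 - 3*k - 10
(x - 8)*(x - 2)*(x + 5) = x^3 - 5*x^2 - 34*x + 80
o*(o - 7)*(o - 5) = o^3 - 12*o^2 + 35*o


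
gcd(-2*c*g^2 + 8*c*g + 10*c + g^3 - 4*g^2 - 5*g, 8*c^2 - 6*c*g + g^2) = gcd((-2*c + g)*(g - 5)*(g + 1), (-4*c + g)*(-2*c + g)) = 2*c - g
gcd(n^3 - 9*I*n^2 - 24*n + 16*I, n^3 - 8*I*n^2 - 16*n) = n^2 - 8*I*n - 16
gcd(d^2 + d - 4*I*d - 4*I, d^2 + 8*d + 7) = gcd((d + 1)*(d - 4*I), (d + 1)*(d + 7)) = d + 1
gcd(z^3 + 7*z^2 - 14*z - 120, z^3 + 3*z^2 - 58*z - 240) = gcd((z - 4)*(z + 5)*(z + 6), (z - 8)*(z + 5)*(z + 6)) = z^2 + 11*z + 30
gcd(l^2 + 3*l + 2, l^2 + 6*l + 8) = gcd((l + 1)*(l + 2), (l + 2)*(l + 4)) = l + 2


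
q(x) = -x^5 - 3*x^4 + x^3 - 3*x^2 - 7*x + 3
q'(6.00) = -9007.00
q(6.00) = -11595.00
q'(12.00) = -124063.00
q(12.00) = -309825.00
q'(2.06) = -201.57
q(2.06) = -106.53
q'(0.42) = -10.04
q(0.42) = -0.50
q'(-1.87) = 32.04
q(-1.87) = -14.76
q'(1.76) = -121.66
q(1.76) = -58.83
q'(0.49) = -10.92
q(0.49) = -1.23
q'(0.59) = -12.57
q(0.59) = -2.40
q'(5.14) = -5078.12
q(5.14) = -5658.12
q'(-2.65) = 6.71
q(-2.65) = -35.39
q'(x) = -5*x^4 - 12*x^3 + 3*x^2 - 6*x - 7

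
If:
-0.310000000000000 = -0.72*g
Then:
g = 0.43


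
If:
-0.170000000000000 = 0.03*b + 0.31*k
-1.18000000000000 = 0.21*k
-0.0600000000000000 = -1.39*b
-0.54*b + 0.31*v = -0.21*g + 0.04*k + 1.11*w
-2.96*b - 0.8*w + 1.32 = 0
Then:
No Solution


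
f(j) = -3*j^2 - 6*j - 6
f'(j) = -6*j - 6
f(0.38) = -8.71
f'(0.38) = -8.28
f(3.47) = -62.94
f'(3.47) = -26.82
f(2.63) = -42.53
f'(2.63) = -21.78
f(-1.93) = -5.59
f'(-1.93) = 5.58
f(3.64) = -67.59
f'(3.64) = -27.84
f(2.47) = -39.12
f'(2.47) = -20.82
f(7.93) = -242.23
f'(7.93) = -53.58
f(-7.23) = -119.44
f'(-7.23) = 37.38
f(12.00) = -510.00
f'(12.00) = -78.00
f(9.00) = -303.00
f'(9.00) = -60.00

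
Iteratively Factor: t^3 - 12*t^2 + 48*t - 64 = (t - 4)*(t^2 - 8*t + 16) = (t - 4)^2*(t - 4)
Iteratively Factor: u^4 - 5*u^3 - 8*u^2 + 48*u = (u)*(u^3 - 5*u^2 - 8*u + 48) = u*(u - 4)*(u^2 - u - 12) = u*(u - 4)*(u + 3)*(u - 4)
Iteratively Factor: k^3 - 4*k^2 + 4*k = (k - 2)*(k^2 - 2*k) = (k - 2)^2*(k)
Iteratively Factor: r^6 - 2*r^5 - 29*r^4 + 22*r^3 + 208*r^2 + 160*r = (r + 2)*(r^5 - 4*r^4 - 21*r^3 + 64*r^2 + 80*r) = (r + 1)*(r + 2)*(r^4 - 5*r^3 - 16*r^2 + 80*r) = r*(r + 1)*(r + 2)*(r^3 - 5*r^2 - 16*r + 80) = r*(r - 4)*(r + 1)*(r + 2)*(r^2 - r - 20) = r*(r - 4)*(r + 1)*(r + 2)*(r + 4)*(r - 5)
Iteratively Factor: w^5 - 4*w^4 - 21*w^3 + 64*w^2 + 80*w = (w - 5)*(w^4 + w^3 - 16*w^2 - 16*w) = w*(w - 5)*(w^3 + w^2 - 16*w - 16) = w*(w - 5)*(w + 4)*(w^2 - 3*w - 4) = w*(w - 5)*(w - 4)*(w + 4)*(w + 1)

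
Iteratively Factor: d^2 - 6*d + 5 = (d - 5)*(d - 1)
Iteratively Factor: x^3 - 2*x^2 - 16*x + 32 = (x - 2)*(x^2 - 16) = (x - 4)*(x - 2)*(x + 4)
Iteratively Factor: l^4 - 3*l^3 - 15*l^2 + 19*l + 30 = (l - 2)*(l^3 - l^2 - 17*l - 15) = (l - 2)*(l + 1)*(l^2 - 2*l - 15) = (l - 5)*(l - 2)*(l + 1)*(l + 3)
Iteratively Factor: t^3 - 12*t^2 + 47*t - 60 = (t - 3)*(t^2 - 9*t + 20) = (t - 5)*(t - 3)*(t - 4)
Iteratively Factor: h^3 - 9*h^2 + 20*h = (h - 5)*(h^2 - 4*h) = (h - 5)*(h - 4)*(h)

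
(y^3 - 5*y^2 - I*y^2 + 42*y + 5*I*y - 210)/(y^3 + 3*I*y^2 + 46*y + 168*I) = (y - 5)/(y + 4*I)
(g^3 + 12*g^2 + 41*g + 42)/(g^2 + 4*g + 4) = (g^2 + 10*g + 21)/(g + 2)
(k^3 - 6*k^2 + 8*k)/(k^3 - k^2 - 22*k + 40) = k/(k + 5)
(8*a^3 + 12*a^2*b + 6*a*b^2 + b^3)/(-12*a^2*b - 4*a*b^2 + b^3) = (-4*a^2 - 4*a*b - b^2)/(b*(6*a - b))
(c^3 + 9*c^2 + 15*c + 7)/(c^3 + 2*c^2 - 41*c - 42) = (c + 1)/(c - 6)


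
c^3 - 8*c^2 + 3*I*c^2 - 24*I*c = c*(c - 8)*(c + 3*I)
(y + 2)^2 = y^2 + 4*y + 4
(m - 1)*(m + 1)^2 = m^3 + m^2 - m - 1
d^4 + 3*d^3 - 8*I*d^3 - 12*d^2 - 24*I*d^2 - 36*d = d*(d + 3)*(d - 6*I)*(d - 2*I)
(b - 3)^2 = b^2 - 6*b + 9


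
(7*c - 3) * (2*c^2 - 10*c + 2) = 14*c^3 - 76*c^2 + 44*c - 6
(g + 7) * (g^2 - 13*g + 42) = g^3 - 6*g^2 - 49*g + 294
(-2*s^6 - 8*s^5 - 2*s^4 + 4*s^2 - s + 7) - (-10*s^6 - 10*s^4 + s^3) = 8*s^6 - 8*s^5 + 8*s^4 - s^3 + 4*s^2 - s + 7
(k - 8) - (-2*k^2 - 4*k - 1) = 2*k^2 + 5*k - 7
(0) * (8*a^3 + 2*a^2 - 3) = 0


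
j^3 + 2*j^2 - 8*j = j*(j - 2)*(j + 4)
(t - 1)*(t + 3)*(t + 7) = t^3 + 9*t^2 + 11*t - 21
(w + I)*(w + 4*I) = w^2 + 5*I*w - 4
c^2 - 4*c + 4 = (c - 2)^2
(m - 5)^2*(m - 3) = m^3 - 13*m^2 + 55*m - 75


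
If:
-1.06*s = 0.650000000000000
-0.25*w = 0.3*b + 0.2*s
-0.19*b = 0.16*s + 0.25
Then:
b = -0.80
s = -0.61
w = 1.45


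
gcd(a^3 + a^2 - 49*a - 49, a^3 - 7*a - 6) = a + 1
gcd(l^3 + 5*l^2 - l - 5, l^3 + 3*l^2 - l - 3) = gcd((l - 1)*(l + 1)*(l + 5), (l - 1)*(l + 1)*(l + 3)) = l^2 - 1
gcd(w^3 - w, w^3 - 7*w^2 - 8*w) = w^2 + w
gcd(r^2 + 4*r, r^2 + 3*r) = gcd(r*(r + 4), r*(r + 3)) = r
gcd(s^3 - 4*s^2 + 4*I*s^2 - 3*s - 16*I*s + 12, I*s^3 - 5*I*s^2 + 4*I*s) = s - 4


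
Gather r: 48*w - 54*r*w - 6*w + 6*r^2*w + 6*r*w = 6*r^2*w - 48*r*w + 42*w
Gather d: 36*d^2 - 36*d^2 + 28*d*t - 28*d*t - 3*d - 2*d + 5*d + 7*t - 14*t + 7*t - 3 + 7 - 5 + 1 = 0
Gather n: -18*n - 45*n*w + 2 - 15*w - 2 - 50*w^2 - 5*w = n*(-45*w - 18) - 50*w^2 - 20*w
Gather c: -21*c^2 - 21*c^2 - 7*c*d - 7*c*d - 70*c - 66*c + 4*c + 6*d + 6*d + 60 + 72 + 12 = -42*c^2 + c*(-14*d - 132) + 12*d + 144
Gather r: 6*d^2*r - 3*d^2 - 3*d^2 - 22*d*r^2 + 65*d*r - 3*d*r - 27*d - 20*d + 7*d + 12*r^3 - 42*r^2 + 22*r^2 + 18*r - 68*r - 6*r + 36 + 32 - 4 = -6*d^2 - 40*d + 12*r^3 + r^2*(-22*d - 20) + r*(6*d^2 + 62*d - 56) + 64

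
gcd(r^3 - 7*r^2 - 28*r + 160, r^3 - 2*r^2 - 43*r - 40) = r^2 - 3*r - 40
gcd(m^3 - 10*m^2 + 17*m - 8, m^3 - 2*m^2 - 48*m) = m - 8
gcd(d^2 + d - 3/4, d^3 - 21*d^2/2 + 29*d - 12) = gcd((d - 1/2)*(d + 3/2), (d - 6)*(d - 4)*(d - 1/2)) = d - 1/2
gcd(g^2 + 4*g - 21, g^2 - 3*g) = g - 3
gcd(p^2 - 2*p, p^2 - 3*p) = p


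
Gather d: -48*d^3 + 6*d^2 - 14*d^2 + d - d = -48*d^3 - 8*d^2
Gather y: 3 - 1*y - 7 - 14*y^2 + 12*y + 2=-14*y^2 + 11*y - 2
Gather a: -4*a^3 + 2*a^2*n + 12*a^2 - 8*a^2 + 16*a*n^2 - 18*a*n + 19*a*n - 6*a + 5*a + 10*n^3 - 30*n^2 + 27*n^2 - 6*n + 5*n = -4*a^3 + a^2*(2*n + 4) + a*(16*n^2 + n - 1) + 10*n^3 - 3*n^2 - n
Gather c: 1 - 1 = 0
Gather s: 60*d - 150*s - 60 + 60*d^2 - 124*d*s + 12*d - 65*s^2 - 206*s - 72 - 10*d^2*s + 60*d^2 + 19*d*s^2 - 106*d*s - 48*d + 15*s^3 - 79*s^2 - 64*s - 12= 120*d^2 + 24*d + 15*s^3 + s^2*(19*d - 144) + s*(-10*d^2 - 230*d - 420) - 144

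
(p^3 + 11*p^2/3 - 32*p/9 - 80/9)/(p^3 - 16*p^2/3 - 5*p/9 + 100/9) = (p + 4)/(p - 5)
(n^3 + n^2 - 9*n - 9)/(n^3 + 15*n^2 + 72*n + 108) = (n^2 - 2*n - 3)/(n^2 + 12*n + 36)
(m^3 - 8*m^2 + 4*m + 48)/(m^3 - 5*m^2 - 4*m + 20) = (m^2 - 10*m + 24)/(m^2 - 7*m + 10)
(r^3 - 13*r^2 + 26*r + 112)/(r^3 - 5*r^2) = (r^3 - 13*r^2 + 26*r + 112)/(r^2*(r - 5))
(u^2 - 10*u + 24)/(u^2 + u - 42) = (u - 4)/(u + 7)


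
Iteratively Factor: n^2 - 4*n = (n - 4)*(n)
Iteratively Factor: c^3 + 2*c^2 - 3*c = (c + 3)*(c^2 - c) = (c - 1)*(c + 3)*(c)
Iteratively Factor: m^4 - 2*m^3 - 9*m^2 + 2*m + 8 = (m - 4)*(m^3 + 2*m^2 - m - 2) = (m - 4)*(m - 1)*(m^2 + 3*m + 2) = (m - 4)*(m - 1)*(m + 2)*(m + 1)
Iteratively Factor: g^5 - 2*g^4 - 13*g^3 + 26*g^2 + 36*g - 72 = (g - 3)*(g^4 + g^3 - 10*g^2 - 4*g + 24) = (g - 3)*(g + 3)*(g^3 - 2*g^2 - 4*g + 8) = (g - 3)*(g - 2)*(g + 3)*(g^2 - 4) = (g - 3)*(g - 2)^2*(g + 3)*(g + 2)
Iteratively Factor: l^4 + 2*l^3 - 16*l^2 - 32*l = (l + 2)*(l^3 - 16*l) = (l + 2)*(l + 4)*(l^2 - 4*l) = l*(l + 2)*(l + 4)*(l - 4)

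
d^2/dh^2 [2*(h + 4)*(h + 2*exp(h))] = 4*h*exp(h) + 24*exp(h) + 4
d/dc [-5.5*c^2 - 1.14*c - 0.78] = -11.0*c - 1.14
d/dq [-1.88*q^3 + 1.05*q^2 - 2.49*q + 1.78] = -5.64*q^2 + 2.1*q - 2.49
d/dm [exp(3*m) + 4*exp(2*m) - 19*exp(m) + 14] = (3*exp(2*m) + 8*exp(m) - 19)*exp(m)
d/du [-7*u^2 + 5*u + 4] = 5 - 14*u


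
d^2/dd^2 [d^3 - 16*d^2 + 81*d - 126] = 6*d - 32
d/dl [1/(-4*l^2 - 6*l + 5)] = 2*(4*l + 3)/(4*l^2 + 6*l - 5)^2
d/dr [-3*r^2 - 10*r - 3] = -6*r - 10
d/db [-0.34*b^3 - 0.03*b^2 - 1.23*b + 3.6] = -1.02*b^2 - 0.06*b - 1.23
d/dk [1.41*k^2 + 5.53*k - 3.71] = 2.82*k + 5.53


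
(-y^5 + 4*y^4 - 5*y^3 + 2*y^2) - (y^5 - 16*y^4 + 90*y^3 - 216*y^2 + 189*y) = -2*y^5 + 20*y^4 - 95*y^3 + 218*y^2 - 189*y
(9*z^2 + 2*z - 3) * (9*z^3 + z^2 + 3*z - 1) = 81*z^5 + 27*z^4 + 2*z^3 - 6*z^2 - 11*z + 3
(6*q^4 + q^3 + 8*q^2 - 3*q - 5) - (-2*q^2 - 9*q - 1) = 6*q^4 + q^3 + 10*q^2 + 6*q - 4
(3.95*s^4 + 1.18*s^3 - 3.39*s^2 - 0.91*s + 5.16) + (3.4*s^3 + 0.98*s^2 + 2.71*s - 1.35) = 3.95*s^4 + 4.58*s^3 - 2.41*s^2 + 1.8*s + 3.81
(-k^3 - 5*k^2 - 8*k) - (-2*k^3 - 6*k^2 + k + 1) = k^3 + k^2 - 9*k - 1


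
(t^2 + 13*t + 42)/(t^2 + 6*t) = (t + 7)/t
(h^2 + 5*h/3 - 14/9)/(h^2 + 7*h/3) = (h - 2/3)/h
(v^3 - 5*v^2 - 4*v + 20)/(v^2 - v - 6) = (v^2 - 7*v + 10)/(v - 3)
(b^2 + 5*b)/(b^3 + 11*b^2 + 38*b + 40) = b/(b^2 + 6*b + 8)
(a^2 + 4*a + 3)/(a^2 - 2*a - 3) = (a + 3)/(a - 3)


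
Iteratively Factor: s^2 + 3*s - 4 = (s + 4)*(s - 1)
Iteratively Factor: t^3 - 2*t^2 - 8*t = (t)*(t^2 - 2*t - 8) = t*(t - 4)*(t + 2)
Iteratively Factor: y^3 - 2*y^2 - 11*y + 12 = (y - 4)*(y^2 + 2*y - 3) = (y - 4)*(y + 3)*(y - 1)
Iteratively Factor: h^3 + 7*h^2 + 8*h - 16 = (h - 1)*(h^2 + 8*h + 16) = (h - 1)*(h + 4)*(h + 4)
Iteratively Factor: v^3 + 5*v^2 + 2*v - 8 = (v + 2)*(v^2 + 3*v - 4) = (v + 2)*(v + 4)*(v - 1)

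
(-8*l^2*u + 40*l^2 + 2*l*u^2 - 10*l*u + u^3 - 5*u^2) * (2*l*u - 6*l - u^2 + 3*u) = -16*l^3*u^2 + 128*l^3*u - 240*l^3 + 12*l^2*u^3 - 96*l^2*u^2 + 180*l^2*u - u^5 + 8*u^4 - 15*u^3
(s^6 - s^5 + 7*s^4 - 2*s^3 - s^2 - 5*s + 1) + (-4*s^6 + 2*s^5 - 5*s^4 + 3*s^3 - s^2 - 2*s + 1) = -3*s^6 + s^5 + 2*s^4 + s^3 - 2*s^2 - 7*s + 2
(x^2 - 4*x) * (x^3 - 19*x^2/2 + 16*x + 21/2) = x^5 - 27*x^4/2 + 54*x^3 - 107*x^2/2 - 42*x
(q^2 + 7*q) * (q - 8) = q^3 - q^2 - 56*q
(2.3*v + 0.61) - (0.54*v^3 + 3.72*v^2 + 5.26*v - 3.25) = -0.54*v^3 - 3.72*v^2 - 2.96*v + 3.86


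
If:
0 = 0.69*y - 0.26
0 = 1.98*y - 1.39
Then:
No Solution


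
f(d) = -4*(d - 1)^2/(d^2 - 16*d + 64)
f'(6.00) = -35.00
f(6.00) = -25.00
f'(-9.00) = 0.11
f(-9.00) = -1.38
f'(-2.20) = 0.17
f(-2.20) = -0.39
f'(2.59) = -0.56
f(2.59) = -0.35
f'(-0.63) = 0.14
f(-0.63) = -0.14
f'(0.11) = 0.10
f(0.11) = -0.05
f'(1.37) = -0.07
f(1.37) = -0.01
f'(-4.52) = 0.16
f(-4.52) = -0.78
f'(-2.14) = 0.17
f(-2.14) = -0.38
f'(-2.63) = 0.17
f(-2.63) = -0.47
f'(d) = -4*(16 - 2*d)*(d - 1)^2/(d^2 - 16*d + 64)^2 - 4*(2*d - 2)/(d^2 - 16*d + 64) = 56*(d - 1)/(d^3 - 24*d^2 + 192*d - 512)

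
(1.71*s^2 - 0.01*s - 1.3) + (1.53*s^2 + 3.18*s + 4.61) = 3.24*s^2 + 3.17*s + 3.31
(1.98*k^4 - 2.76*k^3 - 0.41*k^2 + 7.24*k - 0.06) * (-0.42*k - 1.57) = -0.8316*k^5 - 1.9494*k^4 + 4.5054*k^3 - 2.3971*k^2 - 11.3416*k + 0.0942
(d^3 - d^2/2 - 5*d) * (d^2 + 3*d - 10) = d^5 + 5*d^4/2 - 33*d^3/2 - 10*d^2 + 50*d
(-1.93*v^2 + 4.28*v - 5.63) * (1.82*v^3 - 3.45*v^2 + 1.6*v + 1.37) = -3.5126*v^5 + 14.4481*v^4 - 28.1006*v^3 + 23.6274*v^2 - 3.1444*v - 7.7131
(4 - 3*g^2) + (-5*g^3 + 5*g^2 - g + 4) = -5*g^3 + 2*g^2 - g + 8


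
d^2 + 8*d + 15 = (d + 3)*(d + 5)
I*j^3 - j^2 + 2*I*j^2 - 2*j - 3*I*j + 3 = (j + 3)*(j + I)*(I*j - I)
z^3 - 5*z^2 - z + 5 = (z - 5)*(z - 1)*(z + 1)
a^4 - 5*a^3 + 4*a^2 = a^2*(a - 4)*(a - 1)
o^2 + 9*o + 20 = (o + 4)*(o + 5)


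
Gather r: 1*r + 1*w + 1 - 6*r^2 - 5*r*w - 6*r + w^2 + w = -6*r^2 + r*(-5*w - 5) + w^2 + 2*w + 1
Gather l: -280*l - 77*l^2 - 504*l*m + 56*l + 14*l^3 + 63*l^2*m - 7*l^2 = 14*l^3 + l^2*(63*m - 84) + l*(-504*m - 224)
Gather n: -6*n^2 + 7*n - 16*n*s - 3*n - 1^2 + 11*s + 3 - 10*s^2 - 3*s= -6*n^2 + n*(4 - 16*s) - 10*s^2 + 8*s + 2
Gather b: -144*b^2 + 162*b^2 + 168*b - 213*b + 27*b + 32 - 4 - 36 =18*b^2 - 18*b - 8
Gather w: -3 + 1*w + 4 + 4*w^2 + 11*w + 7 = 4*w^2 + 12*w + 8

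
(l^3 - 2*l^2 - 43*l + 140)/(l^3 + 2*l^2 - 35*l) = (l - 4)/l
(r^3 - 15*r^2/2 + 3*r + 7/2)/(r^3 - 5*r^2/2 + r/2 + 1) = (r - 7)/(r - 2)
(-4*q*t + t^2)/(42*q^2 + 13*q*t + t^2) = t*(-4*q + t)/(42*q^2 + 13*q*t + t^2)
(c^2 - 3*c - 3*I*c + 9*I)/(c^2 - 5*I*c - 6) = (c - 3)/(c - 2*I)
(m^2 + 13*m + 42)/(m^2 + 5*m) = (m^2 + 13*m + 42)/(m*(m + 5))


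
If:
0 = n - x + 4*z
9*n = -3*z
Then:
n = -z/3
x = 11*z/3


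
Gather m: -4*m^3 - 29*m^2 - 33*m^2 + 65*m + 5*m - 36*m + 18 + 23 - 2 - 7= -4*m^3 - 62*m^2 + 34*m + 32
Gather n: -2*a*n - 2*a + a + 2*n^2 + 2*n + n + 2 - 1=-a + 2*n^2 + n*(3 - 2*a) + 1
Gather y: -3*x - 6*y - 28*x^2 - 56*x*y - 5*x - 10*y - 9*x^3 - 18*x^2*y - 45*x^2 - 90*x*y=-9*x^3 - 73*x^2 - 8*x + y*(-18*x^2 - 146*x - 16)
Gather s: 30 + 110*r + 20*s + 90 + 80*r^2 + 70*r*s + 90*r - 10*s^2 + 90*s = 80*r^2 + 200*r - 10*s^2 + s*(70*r + 110) + 120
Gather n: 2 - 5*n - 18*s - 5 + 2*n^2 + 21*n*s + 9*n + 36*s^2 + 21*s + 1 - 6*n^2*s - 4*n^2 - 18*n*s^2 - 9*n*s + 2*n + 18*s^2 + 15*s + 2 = n^2*(-6*s - 2) + n*(-18*s^2 + 12*s + 6) + 54*s^2 + 18*s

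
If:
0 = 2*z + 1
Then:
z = -1/2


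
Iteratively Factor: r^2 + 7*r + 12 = (r + 4)*(r + 3)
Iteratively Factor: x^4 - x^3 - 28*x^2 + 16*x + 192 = (x + 3)*(x^3 - 4*x^2 - 16*x + 64) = (x + 3)*(x + 4)*(x^2 - 8*x + 16) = (x - 4)*(x + 3)*(x + 4)*(x - 4)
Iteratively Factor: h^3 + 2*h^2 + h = (h)*(h^2 + 2*h + 1) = h*(h + 1)*(h + 1)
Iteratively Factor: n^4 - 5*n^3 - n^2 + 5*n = (n + 1)*(n^3 - 6*n^2 + 5*n) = (n - 1)*(n + 1)*(n^2 - 5*n) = n*(n - 1)*(n + 1)*(n - 5)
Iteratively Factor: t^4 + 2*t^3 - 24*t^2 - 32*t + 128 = (t + 4)*(t^3 - 2*t^2 - 16*t + 32) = (t + 4)^2*(t^2 - 6*t + 8) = (t - 2)*(t + 4)^2*(t - 4)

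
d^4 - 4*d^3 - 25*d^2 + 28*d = d*(d - 7)*(d - 1)*(d + 4)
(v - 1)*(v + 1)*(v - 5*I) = v^3 - 5*I*v^2 - v + 5*I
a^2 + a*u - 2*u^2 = (a - u)*(a + 2*u)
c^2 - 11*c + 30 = (c - 6)*(c - 5)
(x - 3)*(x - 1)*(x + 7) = x^3 + 3*x^2 - 25*x + 21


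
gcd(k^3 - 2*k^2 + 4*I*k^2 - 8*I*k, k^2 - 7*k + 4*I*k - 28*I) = k + 4*I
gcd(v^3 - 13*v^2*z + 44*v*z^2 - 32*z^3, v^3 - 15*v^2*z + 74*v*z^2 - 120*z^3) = -v + 4*z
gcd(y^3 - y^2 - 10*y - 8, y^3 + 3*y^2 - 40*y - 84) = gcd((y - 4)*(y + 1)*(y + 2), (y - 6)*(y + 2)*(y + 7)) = y + 2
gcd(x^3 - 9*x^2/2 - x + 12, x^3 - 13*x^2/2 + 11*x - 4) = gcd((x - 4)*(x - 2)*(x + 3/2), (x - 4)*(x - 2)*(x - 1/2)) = x^2 - 6*x + 8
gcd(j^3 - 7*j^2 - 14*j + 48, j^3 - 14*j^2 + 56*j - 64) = j^2 - 10*j + 16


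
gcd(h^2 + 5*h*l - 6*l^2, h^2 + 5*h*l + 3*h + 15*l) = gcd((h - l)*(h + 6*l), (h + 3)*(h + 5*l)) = 1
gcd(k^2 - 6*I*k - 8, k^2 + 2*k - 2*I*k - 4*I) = k - 2*I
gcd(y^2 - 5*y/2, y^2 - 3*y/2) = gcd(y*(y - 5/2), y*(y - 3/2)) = y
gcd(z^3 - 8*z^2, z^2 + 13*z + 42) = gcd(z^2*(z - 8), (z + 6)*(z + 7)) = 1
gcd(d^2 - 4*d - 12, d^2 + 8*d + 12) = d + 2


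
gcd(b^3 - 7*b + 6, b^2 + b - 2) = b - 1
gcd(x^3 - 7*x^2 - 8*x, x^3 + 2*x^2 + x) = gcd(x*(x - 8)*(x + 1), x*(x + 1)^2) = x^2 + x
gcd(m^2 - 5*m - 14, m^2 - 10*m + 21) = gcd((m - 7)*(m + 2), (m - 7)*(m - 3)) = m - 7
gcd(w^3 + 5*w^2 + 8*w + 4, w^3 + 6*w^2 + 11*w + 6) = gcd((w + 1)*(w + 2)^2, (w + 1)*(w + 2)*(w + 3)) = w^2 + 3*w + 2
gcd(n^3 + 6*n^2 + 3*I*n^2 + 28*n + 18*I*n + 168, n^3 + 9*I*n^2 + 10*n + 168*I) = n^2 + 3*I*n + 28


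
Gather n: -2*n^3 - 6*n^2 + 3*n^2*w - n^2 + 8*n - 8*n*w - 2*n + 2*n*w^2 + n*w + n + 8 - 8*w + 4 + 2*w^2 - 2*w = -2*n^3 + n^2*(3*w - 7) + n*(2*w^2 - 7*w + 7) + 2*w^2 - 10*w + 12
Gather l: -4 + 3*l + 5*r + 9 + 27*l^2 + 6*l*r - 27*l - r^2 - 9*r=27*l^2 + l*(6*r - 24) - r^2 - 4*r + 5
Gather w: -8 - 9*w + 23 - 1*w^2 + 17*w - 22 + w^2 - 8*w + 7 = 0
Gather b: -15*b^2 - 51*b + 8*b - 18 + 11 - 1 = -15*b^2 - 43*b - 8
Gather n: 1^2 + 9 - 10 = 0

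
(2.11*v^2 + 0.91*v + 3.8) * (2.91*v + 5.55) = 6.1401*v^3 + 14.3586*v^2 + 16.1085*v + 21.09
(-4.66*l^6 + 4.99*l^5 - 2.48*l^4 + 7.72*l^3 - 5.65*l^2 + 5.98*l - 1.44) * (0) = 0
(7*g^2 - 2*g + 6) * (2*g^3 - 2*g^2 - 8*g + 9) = 14*g^5 - 18*g^4 - 40*g^3 + 67*g^2 - 66*g + 54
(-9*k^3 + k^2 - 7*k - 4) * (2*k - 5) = -18*k^4 + 47*k^3 - 19*k^2 + 27*k + 20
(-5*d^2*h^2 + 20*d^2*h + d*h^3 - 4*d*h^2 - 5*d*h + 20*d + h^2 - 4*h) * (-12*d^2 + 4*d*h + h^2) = 60*d^4*h^2 - 240*d^4*h - 32*d^3*h^3 + 128*d^3*h^2 + 60*d^3*h - 240*d^3 - d^2*h^4 + 4*d^2*h^3 - 32*d^2*h^2 + 128*d^2*h + d*h^5 - 4*d*h^4 - d*h^3 + 4*d*h^2 + h^4 - 4*h^3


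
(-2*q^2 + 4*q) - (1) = -2*q^2 + 4*q - 1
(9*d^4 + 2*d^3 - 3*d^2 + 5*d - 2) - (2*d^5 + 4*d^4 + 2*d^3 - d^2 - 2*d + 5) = -2*d^5 + 5*d^4 - 2*d^2 + 7*d - 7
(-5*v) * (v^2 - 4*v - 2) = -5*v^3 + 20*v^2 + 10*v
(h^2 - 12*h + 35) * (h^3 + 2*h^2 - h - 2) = h^5 - 10*h^4 + 10*h^3 + 80*h^2 - 11*h - 70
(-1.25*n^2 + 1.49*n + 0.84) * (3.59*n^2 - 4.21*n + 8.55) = -4.4875*n^4 + 10.6116*n^3 - 13.9448*n^2 + 9.2031*n + 7.182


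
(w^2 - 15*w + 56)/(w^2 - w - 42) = (w - 8)/(w + 6)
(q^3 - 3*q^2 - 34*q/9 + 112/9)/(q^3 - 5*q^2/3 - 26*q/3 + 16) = (q^2 - q/3 - 14/3)/(q^2 + q - 6)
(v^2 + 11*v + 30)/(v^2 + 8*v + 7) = (v^2 + 11*v + 30)/(v^2 + 8*v + 7)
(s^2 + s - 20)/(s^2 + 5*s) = (s - 4)/s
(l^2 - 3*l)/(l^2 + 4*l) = (l - 3)/(l + 4)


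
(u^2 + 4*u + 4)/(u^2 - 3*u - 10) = (u + 2)/(u - 5)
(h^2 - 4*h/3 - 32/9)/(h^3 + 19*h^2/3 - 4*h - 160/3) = (h + 4/3)/(h^2 + 9*h + 20)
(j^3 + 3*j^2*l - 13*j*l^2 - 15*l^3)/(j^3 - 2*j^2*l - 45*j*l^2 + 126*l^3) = (j^2 + 6*j*l + 5*l^2)/(j^2 + j*l - 42*l^2)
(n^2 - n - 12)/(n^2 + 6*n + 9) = (n - 4)/(n + 3)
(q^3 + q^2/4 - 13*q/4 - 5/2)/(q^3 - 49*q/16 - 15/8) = 4*(q + 1)/(4*q + 3)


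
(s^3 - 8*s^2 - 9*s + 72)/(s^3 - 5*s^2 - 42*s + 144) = (s + 3)/(s + 6)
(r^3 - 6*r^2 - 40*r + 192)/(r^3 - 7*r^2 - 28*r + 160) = (r + 6)/(r + 5)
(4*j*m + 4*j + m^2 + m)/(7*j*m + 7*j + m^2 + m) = (4*j + m)/(7*j + m)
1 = 1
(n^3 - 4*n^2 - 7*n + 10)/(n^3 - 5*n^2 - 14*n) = (n^2 - 6*n + 5)/(n*(n - 7))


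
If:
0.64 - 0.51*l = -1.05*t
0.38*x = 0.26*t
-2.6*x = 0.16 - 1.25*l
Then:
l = -2.39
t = -1.77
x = -1.21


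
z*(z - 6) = z^2 - 6*z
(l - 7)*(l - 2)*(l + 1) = l^3 - 8*l^2 + 5*l + 14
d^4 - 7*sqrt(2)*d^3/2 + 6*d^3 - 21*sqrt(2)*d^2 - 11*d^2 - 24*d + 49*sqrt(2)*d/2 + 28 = (d - 1)*(d + 7)*(d - 4*sqrt(2))*(d + sqrt(2)/2)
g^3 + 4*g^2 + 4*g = g*(g + 2)^2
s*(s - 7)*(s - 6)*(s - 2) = s^4 - 15*s^3 + 68*s^2 - 84*s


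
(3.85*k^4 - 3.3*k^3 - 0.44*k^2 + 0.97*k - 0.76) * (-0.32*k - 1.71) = -1.232*k^5 - 5.5275*k^4 + 5.7838*k^3 + 0.442*k^2 - 1.4155*k + 1.2996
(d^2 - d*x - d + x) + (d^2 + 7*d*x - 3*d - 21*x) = 2*d^2 + 6*d*x - 4*d - 20*x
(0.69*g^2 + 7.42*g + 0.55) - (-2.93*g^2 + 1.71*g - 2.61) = 3.62*g^2 + 5.71*g + 3.16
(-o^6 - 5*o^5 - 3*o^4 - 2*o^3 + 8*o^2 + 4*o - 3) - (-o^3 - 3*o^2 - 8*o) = -o^6 - 5*o^5 - 3*o^4 - o^3 + 11*o^2 + 12*o - 3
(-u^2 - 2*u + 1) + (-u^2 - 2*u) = -2*u^2 - 4*u + 1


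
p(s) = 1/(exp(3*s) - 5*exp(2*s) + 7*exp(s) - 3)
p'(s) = (-3*exp(3*s) + 10*exp(2*s) - 7*exp(s))/(exp(3*s) - 5*exp(2*s) + 7*exp(s) - 3)^2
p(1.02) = -1.40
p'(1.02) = -12.76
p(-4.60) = -0.34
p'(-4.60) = -0.01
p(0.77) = -0.88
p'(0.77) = 1.02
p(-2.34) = -0.42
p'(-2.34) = -0.10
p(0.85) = -0.84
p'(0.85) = -0.04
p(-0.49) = -2.79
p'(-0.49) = -9.55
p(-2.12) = -0.45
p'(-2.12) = -0.14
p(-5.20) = -0.34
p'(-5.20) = -0.00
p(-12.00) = -0.33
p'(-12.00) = 0.00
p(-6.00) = -0.34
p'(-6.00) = 0.00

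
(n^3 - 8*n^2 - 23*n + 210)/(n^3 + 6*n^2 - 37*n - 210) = (n - 7)/(n + 7)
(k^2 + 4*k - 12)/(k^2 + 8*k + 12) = (k - 2)/(k + 2)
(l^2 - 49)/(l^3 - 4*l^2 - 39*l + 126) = (l + 7)/(l^2 + 3*l - 18)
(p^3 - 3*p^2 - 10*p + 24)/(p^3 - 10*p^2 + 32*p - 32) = (p + 3)/(p - 4)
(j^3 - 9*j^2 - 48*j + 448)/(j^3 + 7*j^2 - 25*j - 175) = (j^2 - 16*j + 64)/(j^2 - 25)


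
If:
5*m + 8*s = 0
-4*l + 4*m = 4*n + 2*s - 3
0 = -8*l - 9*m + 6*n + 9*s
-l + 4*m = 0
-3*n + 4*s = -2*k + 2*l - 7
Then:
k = -9187/4016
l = 72/251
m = 18/251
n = 1119/2008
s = -45/1004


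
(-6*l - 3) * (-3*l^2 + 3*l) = 18*l^3 - 9*l^2 - 9*l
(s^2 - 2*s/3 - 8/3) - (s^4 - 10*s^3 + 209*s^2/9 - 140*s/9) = -s^4 + 10*s^3 - 200*s^2/9 + 134*s/9 - 8/3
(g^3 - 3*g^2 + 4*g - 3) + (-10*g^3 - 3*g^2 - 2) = -9*g^3 - 6*g^2 + 4*g - 5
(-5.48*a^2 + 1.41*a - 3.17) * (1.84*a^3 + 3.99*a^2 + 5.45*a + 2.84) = -10.0832*a^5 - 19.2708*a^4 - 30.0729*a^3 - 20.527*a^2 - 13.2721*a - 9.0028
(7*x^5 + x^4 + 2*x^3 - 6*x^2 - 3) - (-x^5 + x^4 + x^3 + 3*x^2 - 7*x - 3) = 8*x^5 + x^3 - 9*x^2 + 7*x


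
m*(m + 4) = m^2 + 4*m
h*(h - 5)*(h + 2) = h^3 - 3*h^2 - 10*h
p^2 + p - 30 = (p - 5)*(p + 6)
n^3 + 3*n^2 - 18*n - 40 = (n - 4)*(n + 2)*(n + 5)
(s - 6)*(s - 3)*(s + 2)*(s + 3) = s^4 - 4*s^3 - 21*s^2 + 36*s + 108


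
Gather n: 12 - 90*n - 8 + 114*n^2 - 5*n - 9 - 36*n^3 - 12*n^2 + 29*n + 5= -36*n^3 + 102*n^2 - 66*n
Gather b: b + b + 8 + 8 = 2*b + 16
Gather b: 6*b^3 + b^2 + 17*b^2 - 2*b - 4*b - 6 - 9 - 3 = 6*b^3 + 18*b^2 - 6*b - 18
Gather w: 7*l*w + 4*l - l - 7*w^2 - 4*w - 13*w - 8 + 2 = 3*l - 7*w^2 + w*(7*l - 17) - 6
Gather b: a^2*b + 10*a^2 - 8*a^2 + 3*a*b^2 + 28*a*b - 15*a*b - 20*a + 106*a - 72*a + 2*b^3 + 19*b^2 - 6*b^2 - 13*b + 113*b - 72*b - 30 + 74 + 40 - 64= 2*a^2 + 14*a + 2*b^3 + b^2*(3*a + 13) + b*(a^2 + 13*a + 28) + 20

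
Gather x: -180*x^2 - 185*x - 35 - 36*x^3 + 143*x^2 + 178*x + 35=-36*x^3 - 37*x^2 - 7*x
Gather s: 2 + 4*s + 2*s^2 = 2*s^2 + 4*s + 2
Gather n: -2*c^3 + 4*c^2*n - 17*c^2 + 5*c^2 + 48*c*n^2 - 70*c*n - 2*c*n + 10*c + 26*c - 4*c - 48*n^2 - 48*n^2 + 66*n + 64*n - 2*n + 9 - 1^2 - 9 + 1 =-2*c^3 - 12*c^2 + 32*c + n^2*(48*c - 96) + n*(4*c^2 - 72*c + 128)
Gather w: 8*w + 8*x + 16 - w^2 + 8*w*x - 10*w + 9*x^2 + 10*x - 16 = -w^2 + w*(8*x - 2) + 9*x^2 + 18*x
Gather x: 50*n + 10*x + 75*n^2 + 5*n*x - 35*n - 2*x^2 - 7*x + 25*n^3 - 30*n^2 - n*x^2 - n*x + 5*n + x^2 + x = 25*n^3 + 45*n^2 + 20*n + x^2*(-n - 1) + x*(4*n + 4)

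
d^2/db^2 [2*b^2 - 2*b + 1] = 4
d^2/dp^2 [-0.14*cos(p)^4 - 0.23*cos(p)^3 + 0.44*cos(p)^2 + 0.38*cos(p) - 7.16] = 2.24*cos(p)^4 + 2.07*cos(p)^3 - 3.44*cos(p)^2 - 1.76*cos(p) + 0.88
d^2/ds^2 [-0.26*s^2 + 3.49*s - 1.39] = -0.520000000000000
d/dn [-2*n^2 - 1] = -4*n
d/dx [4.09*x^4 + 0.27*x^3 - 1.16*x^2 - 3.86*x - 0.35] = 16.36*x^3 + 0.81*x^2 - 2.32*x - 3.86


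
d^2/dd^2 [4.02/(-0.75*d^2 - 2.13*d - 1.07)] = (4.5225*d^2 + 12.8439*d - 4.02*(1.5*d + 2.13)*(3.0*d + 4.26) + 6.4521)/(0.75*d^2 + 2.13*d + 1.07)^3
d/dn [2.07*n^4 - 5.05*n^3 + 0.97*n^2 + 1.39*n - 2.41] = 8.28*n^3 - 15.15*n^2 + 1.94*n + 1.39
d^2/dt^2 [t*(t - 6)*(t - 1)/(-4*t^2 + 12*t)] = 3/(t^3 - 9*t^2 + 27*t - 27)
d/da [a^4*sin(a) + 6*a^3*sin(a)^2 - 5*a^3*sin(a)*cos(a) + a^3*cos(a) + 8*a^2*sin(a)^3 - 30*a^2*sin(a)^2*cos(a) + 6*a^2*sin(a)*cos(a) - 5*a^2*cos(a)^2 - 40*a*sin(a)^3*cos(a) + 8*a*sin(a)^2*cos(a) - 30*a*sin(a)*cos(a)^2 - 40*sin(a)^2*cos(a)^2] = a^4*cos(a) + 3*a^3*sin(a) + 6*a^3*sin(2*a) - 5*a^3*cos(2*a) + 15*a^2*sin(a)/2 - 5*a^2*sin(2*a)/2 - 45*a^2*sin(3*a)/2 + 9*a^2*cos(a) - 3*a^2*cos(2*a) - 6*a^2*cos(3*a) + 9*a^2 + 10*a*sin(a) + 6*a*sin(2*a) + 2*a*sin(3*a) - 45*a*cos(a)/2 + 40*a*cos(2*a)^2 - 25*a*cos(2*a) - 15*a*cos(3*a)/2 - 25*a - 15*sin(a)/2 - 10*sin(2*a) - 15*sin(3*a)/2 - 15*sin(4*a) + 2*cos(a) - 2*cos(3*a)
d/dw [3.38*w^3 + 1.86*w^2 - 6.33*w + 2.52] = 10.14*w^2 + 3.72*w - 6.33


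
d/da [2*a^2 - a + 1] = 4*a - 1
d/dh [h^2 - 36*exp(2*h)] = 2*h - 72*exp(2*h)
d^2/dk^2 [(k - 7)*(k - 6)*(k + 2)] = 6*k - 22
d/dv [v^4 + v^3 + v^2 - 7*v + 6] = 4*v^3 + 3*v^2 + 2*v - 7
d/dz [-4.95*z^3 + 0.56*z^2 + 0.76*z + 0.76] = -14.85*z^2 + 1.12*z + 0.76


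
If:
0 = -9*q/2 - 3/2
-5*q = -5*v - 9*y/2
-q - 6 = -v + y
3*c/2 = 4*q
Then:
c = -8/9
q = -1/3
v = 143/57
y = -60/19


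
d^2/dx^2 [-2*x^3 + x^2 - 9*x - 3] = 2 - 12*x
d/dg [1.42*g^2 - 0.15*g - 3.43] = 2.84*g - 0.15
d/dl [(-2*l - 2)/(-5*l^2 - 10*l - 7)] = 2*(5*l^2 + 10*l - 10*(l + 1)^2 + 7)/(5*l^2 + 10*l + 7)^2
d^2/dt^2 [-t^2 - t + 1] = -2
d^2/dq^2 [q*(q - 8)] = 2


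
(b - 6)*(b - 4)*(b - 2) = b^3 - 12*b^2 + 44*b - 48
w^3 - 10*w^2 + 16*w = w*(w - 8)*(w - 2)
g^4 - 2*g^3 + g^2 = g^2*(g - 1)^2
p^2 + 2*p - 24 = (p - 4)*(p + 6)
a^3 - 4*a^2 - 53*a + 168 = (a - 8)*(a - 3)*(a + 7)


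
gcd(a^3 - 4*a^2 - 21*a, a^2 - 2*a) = a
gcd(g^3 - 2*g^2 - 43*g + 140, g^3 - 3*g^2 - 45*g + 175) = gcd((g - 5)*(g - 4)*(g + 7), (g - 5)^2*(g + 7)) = g^2 + 2*g - 35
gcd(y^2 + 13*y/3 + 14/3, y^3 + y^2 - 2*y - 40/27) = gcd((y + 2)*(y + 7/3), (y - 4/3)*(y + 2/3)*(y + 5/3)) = 1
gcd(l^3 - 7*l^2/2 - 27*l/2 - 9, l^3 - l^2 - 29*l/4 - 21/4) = l^2 + 5*l/2 + 3/2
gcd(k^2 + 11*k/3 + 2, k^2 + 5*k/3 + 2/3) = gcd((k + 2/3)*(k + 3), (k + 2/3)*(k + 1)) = k + 2/3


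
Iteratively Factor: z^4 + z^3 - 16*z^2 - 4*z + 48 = (z + 4)*(z^3 - 3*z^2 - 4*z + 12) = (z - 3)*(z + 4)*(z^2 - 4) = (z - 3)*(z - 2)*(z + 4)*(z + 2)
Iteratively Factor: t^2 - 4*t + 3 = (t - 1)*(t - 3)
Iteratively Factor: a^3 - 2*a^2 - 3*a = (a - 3)*(a^2 + a) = (a - 3)*(a + 1)*(a)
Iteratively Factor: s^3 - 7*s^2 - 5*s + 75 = (s + 3)*(s^2 - 10*s + 25) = (s - 5)*(s + 3)*(s - 5)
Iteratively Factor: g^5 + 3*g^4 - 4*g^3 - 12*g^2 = (g)*(g^4 + 3*g^3 - 4*g^2 - 12*g) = g*(g + 2)*(g^3 + g^2 - 6*g) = g*(g + 2)*(g + 3)*(g^2 - 2*g) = g^2*(g + 2)*(g + 3)*(g - 2)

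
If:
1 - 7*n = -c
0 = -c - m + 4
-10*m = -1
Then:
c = 39/10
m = 1/10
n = 7/10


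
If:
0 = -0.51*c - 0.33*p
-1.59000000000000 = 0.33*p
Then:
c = 3.12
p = -4.82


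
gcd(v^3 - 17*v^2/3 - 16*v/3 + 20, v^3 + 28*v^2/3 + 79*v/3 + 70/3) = v + 2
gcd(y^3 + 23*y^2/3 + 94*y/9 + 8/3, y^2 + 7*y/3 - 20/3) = 1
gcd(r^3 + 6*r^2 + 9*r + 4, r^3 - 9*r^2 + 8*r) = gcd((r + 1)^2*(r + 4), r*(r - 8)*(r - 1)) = 1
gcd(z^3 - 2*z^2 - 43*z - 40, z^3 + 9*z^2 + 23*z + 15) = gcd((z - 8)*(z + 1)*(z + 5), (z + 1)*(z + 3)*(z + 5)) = z^2 + 6*z + 5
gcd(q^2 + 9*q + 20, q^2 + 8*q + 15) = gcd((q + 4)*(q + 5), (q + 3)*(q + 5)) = q + 5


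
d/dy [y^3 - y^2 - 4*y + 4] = 3*y^2 - 2*y - 4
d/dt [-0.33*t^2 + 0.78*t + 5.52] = 0.78 - 0.66*t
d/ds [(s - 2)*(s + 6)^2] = (s + 6)*(3*s + 2)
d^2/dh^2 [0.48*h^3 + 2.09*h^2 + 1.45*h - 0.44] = 2.88*h + 4.18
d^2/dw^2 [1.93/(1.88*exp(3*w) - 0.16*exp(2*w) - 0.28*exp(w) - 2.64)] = ((-32.6556*exp(2*w) + 1.2352*exp(w) + 0.5404)*(-1.88*exp(3*w) + 0.16*exp(2*w) + 0.28*exp(w) + 2.64) - 1.93*(-11.28*exp(2*w) + 0.64*exp(w) + 0.56)*(-5.64*exp(2*w) + 0.32*exp(w) + 0.28)*exp(w))*exp(w)/(-1.88*exp(3*w) + 0.16*exp(2*w) + 0.28*exp(w) + 2.64)^3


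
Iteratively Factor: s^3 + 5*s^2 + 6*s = (s + 2)*(s^2 + 3*s) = (s + 2)*(s + 3)*(s)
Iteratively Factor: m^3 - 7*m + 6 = (m - 2)*(m^2 + 2*m - 3) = (m - 2)*(m + 3)*(m - 1)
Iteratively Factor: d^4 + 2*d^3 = (d)*(d^3 + 2*d^2) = d^2*(d^2 + 2*d) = d^2*(d + 2)*(d)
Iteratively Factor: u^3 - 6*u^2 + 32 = (u - 4)*(u^2 - 2*u - 8) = (u - 4)*(u + 2)*(u - 4)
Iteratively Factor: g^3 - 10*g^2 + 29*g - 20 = (g - 5)*(g^2 - 5*g + 4) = (g - 5)*(g - 4)*(g - 1)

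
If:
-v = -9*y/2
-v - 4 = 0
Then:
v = -4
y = -8/9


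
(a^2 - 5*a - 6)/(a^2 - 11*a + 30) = (a + 1)/(a - 5)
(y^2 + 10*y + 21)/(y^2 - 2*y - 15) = (y + 7)/(y - 5)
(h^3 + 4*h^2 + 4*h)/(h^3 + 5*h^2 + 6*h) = (h + 2)/(h + 3)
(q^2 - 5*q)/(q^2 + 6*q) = (q - 5)/(q + 6)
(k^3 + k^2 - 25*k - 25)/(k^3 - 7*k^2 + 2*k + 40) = (k^2 + 6*k + 5)/(k^2 - 2*k - 8)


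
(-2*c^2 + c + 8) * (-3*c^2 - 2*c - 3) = 6*c^4 + c^3 - 20*c^2 - 19*c - 24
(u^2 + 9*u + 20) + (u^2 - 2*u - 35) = 2*u^2 + 7*u - 15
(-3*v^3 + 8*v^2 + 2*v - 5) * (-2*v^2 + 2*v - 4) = 6*v^5 - 22*v^4 + 24*v^3 - 18*v^2 - 18*v + 20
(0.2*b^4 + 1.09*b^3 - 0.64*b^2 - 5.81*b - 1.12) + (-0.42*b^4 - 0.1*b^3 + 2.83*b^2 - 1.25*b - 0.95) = -0.22*b^4 + 0.99*b^3 + 2.19*b^2 - 7.06*b - 2.07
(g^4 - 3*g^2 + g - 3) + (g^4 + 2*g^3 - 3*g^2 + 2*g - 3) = 2*g^4 + 2*g^3 - 6*g^2 + 3*g - 6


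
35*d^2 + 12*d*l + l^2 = (5*d + l)*(7*d + l)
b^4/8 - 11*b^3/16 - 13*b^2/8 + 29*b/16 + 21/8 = (b/4 + 1/2)*(b/2 + 1/2)*(b - 7)*(b - 3/2)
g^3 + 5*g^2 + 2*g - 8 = (g - 1)*(g + 2)*(g + 4)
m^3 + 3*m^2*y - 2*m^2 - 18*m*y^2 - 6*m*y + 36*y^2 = (m - 2)*(m - 3*y)*(m + 6*y)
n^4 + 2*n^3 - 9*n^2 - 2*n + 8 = (n - 2)*(n - 1)*(n + 1)*(n + 4)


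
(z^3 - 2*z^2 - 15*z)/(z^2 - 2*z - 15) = z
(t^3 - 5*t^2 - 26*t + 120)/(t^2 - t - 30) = t - 4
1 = 1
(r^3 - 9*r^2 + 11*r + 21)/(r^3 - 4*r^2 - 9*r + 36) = (r^2 - 6*r - 7)/(r^2 - r - 12)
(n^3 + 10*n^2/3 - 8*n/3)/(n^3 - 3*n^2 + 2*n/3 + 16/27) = 9*n*(n + 4)/(9*n^2 - 21*n - 8)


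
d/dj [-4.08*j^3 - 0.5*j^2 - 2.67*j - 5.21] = -12.24*j^2 - 1.0*j - 2.67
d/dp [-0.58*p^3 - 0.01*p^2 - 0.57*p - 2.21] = -1.74*p^2 - 0.02*p - 0.57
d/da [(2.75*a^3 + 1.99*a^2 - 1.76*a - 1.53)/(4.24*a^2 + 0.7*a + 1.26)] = (11.66*a^4 + 3.85*a^3 + 19.2504*a^2 + 17.9892*a - 1.1466)/(17.9776*a^4 + 5.936*a^3 + 11.1748*a^2 + 1.764*a + 1.5876)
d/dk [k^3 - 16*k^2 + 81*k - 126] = 3*k^2 - 32*k + 81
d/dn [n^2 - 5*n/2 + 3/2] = 2*n - 5/2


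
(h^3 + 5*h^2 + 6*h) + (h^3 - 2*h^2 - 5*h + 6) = 2*h^3 + 3*h^2 + h + 6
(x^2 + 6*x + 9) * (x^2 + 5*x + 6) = x^4 + 11*x^3 + 45*x^2 + 81*x + 54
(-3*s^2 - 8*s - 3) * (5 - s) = 3*s^3 - 7*s^2 - 37*s - 15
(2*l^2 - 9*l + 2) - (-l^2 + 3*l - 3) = 3*l^2 - 12*l + 5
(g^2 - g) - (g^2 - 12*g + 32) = 11*g - 32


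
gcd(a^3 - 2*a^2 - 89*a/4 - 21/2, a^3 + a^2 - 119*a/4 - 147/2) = a^2 - 5*a/2 - 21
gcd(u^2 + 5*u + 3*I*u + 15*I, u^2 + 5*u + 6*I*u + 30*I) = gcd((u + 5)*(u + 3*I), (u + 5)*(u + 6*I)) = u + 5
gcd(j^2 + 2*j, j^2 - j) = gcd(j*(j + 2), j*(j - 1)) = j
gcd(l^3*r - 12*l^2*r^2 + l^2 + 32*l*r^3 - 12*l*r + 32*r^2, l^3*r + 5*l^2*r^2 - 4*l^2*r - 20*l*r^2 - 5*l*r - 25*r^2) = 1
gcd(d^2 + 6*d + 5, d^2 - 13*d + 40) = 1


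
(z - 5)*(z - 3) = z^2 - 8*z + 15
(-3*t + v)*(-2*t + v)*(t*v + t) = 6*t^3*v + 6*t^3 - 5*t^2*v^2 - 5*t^2*v + t*v^3 + t*v^2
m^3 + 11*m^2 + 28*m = m*(m + 4)*(m + 7)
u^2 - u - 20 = (u - 5)*(u + 4)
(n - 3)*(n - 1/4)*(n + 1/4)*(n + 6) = n^4 + 3*n^3 - 289*n^2/16 - 3*n/16 + 9/8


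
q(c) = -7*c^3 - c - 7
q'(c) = -21*c^2 - 1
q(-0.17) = -6.80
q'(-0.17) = -1.61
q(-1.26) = 8.26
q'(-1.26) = -34.34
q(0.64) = -9.48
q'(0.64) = -9.60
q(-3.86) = 399.45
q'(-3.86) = -313.89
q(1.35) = -25.57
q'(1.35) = -39.27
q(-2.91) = 168.41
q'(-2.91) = -178.83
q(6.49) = -1927.01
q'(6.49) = -885.52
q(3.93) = -435.82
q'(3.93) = -325.34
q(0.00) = -7.00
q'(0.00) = -1.00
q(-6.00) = 1511.00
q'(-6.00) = -757.00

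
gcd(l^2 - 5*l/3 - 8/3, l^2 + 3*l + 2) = l + 1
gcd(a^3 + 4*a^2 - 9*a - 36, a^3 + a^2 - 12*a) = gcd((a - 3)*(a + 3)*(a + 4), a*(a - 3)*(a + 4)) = a^2 + a - 12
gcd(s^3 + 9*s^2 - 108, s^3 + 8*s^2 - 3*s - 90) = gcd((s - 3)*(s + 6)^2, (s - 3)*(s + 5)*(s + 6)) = s^2 + 3*s - 18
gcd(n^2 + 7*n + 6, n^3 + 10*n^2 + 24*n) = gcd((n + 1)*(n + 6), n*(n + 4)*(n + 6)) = n + 6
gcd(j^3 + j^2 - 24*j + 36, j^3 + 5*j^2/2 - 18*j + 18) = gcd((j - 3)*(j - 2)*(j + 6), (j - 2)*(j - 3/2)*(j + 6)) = j^2 + 4*j - 12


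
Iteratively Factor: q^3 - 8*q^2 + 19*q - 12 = (q - 1)*(q^2 - 7*q + 12) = (q - 3)*(q - 1)*(q - 4)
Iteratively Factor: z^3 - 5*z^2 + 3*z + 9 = (z + 1)*(z^2 - 6*z + 9) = (z - 3)*(z + 1)*(z - 3)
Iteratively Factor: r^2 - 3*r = (r - 3)*(r)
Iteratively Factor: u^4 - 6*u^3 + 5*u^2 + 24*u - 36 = (u - 3)*(u^3 - 3*u^2 - 4*u + 12) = (u - 3)*(u - 2)*(u^2 - u - 6) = (u - 3)*(u - 2)*(u + 2)*(u - 3)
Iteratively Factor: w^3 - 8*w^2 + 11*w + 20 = (w - 4)*(w^2 - 4*w - 5) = (w - 4)*(w + 1)*(w - 5)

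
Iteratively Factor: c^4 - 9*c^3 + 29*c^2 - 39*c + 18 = (c - 3)*(c^3 - 6*c^2 + 11*c - 6) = (c - 3)^2*(c^2 - 3*c + 2) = (c - 3)^2*(c - 2)*(c - 1)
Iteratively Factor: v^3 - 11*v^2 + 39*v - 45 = (v - 3)*(v^2 - 8*v + 15) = (v - 3)^2*(v - 5)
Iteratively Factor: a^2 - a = (a - 1)*(a)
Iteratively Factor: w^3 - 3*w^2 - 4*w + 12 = (w - 3)*(w^2 - 4) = (w - 3)*(w - 2)*(w + 2)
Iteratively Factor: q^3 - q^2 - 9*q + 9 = (q - 3)*(q^2 + 2*q - 3) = (q - 3)*(q + 3)*(q - 1)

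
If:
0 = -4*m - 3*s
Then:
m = -3*s/4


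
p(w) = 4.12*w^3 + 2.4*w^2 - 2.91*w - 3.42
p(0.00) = -3.42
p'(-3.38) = 122.07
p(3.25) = 153.90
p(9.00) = 3168.27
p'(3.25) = 143.24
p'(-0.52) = -2.06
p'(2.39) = 79.16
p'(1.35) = 26.10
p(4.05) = 297.85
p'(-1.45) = 16.12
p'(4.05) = 219.26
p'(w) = 12.36*w^2 + 4.8*w - 2.91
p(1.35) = 7.16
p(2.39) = 59.58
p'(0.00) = -2.91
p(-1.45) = -6.71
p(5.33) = 673.10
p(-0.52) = -1.84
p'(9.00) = 1041.45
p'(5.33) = 373.81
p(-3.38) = -125.26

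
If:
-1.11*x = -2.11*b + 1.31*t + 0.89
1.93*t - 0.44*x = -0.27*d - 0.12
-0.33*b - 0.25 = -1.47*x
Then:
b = 4.45454545454545*x - 0.757575757575758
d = 13.1342260604347 - 43.6006374174313*x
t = 6.32755031228314*x - 1.89960675456859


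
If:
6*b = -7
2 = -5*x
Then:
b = -7/6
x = -2/5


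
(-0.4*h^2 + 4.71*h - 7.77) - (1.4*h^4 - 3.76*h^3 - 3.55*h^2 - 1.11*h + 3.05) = -1.4*h^4 + 3.76*h^3 + 3.15*h^2 + 5.82*h - 10.82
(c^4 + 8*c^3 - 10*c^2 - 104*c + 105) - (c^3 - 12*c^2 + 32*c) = c^4 + 7*c^3 + 2*c^2 - 136*c + 105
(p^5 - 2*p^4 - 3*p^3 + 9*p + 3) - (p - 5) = p^5 - 2*p^4 - 3*p^3 + 8*p + 8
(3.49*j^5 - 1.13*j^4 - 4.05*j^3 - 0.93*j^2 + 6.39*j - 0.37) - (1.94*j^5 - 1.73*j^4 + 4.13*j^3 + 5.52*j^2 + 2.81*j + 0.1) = 1.55*j^5 + 0.6*j^4 - 8.18*j^3 - 6.45*j^2 + 3.58*j - 0.47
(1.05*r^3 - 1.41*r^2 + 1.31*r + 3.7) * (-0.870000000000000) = -0.9135*r^3 + 1.2267*r^2 - 1.1397*r - 3.219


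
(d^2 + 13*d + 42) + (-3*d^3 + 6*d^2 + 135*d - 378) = -3*d^3 + 7*d^2 + 148*d - 336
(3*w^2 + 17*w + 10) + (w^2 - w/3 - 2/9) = 4*w^2 + 50*w/3 + 88/9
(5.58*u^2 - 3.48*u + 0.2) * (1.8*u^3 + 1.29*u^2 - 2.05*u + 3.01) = 10.044*u^5 + 0.9342*u^4 - 15.5682*u^3 + 24.1878*u^2 - 10.8848*u + 0.602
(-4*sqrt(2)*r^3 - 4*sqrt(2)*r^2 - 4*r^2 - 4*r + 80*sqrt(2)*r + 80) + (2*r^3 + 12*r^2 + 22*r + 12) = -4*sqrt(2)*r^3 + 2*r^3 - 4*sqrt(2)*r^2 + 8*r^2 + 18*r + 80*sqrt(2)*r + 92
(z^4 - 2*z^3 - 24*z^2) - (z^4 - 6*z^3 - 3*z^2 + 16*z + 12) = 4*z^3 - 21*z^2 - 16*z - 12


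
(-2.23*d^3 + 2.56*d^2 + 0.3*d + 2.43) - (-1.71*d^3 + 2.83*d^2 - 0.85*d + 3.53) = -0.52*d^3 - 0.27*d^2 + 1.15*d - 1.1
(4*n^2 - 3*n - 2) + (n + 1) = 4*n^2 - 2*n - 1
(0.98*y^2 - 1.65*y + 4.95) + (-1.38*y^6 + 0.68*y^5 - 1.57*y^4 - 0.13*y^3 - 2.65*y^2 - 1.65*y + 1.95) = -1.38*y^6 + 0.68*y^5 - 1.57*y^4 - 0.13*y^3 - 1.67*y^2 - 3.3*y + 6.9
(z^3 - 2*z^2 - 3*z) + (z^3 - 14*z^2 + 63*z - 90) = 2*z^3 - 16*z^2 + 60*z - 90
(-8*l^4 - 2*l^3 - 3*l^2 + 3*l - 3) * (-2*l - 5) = 16*l^5 + 44*l^4 + 16*l^3 + 9*l^2 - 9*l + 15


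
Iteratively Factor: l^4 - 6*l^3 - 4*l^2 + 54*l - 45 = (l - 5)*(l^3 - l^2 - 9*l + 9) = (l - 5)*(l + 3)*(l^2 - 4*l + 3) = (l - 5)*(l - 3)*(l + 3)*(l - 1)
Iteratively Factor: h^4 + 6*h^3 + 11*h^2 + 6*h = (h + 2)*(h^3 + 4*h^2 + 3*h) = (h + 2)*(h + 3)*(h^2 + h) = (h + 1)*(h + 2)*(h + 3)*(h)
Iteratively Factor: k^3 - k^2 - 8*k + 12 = (k - 2)*(k^2 + k - 6) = (k - 2)*(k + 3)*(k - 2)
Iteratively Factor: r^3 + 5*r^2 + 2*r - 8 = (r + 2)*(r^2 + 3*r - 4) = (r + 2)*(r + 4)*(r - 1)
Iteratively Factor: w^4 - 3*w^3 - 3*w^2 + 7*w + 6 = (w - 2)*(w^3 - w^2 - 5*w - 3) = (w - 3)*(w - 2)*(w^2 + 2*w + 1) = (w - 3)*(w - 2)*(w + 1)*(w + 1)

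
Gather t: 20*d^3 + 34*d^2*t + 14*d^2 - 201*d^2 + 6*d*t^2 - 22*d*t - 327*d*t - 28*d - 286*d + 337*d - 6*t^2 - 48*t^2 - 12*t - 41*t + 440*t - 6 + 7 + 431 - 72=20*d^3 - 187*d^2 + 23*d + t^2*(6*d - 54) + t*(34*d^2 - 349*d + 387) + 360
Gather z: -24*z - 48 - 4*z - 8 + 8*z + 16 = -20*z - 40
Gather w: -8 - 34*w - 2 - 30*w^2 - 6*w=-30*w^2 - 40*w - 10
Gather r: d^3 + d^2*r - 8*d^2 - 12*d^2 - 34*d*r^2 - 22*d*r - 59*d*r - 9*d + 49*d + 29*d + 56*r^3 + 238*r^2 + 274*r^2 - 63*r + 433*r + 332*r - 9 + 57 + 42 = d^3 - 20*d^2 + 69*d + 56*r^3 + r^2*(512 - 34*d) + r*(d^2 - 81*d + 702) + 90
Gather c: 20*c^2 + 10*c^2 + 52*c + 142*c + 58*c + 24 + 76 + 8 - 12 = 30*c^2 + 252*c + 96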